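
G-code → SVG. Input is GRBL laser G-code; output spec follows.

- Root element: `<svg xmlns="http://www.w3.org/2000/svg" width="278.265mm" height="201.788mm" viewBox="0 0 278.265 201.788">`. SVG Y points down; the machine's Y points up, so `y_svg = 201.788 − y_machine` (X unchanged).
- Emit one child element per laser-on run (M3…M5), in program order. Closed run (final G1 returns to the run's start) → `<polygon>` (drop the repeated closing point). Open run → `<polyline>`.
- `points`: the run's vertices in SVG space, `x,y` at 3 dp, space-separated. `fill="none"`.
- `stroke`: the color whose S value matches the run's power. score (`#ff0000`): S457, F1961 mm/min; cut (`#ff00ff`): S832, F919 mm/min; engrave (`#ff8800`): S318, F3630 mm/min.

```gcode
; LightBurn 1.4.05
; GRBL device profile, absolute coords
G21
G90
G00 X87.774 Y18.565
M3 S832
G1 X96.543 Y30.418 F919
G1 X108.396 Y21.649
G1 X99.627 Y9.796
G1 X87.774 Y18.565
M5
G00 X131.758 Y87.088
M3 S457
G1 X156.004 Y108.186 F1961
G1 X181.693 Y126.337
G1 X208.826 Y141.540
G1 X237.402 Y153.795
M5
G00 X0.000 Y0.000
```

y_svg = 201.788 − y_m.

[1] S832→`#ff00ff` (cut); closed run; points: 87.774,183.223 96.543,171.370 108.396,180.139 99.627,191.992

[2] S457→`#ff0000` (score); open run; points: 131.758,114.700 156.004,93.602 181.693,75.451 208.826,60.248 237.402,47.993

<svg xmlns="http://www.w3.org/2000/svg" width="278.265mm" height="201.788mm" viewBox="0 0 278.265 201.788">
  <polygon points="87.774,183.223 96.543,171.370 108.396,180.139 99.627,191.992" fill="none" stroke="#ff00ff"/>
  <polyline points="131.758,114.700 156.004,93.602 181.693,75.451 208.826,60.248 237.402,47.993" fill="none" stroke="#ff0000"/>
</svg>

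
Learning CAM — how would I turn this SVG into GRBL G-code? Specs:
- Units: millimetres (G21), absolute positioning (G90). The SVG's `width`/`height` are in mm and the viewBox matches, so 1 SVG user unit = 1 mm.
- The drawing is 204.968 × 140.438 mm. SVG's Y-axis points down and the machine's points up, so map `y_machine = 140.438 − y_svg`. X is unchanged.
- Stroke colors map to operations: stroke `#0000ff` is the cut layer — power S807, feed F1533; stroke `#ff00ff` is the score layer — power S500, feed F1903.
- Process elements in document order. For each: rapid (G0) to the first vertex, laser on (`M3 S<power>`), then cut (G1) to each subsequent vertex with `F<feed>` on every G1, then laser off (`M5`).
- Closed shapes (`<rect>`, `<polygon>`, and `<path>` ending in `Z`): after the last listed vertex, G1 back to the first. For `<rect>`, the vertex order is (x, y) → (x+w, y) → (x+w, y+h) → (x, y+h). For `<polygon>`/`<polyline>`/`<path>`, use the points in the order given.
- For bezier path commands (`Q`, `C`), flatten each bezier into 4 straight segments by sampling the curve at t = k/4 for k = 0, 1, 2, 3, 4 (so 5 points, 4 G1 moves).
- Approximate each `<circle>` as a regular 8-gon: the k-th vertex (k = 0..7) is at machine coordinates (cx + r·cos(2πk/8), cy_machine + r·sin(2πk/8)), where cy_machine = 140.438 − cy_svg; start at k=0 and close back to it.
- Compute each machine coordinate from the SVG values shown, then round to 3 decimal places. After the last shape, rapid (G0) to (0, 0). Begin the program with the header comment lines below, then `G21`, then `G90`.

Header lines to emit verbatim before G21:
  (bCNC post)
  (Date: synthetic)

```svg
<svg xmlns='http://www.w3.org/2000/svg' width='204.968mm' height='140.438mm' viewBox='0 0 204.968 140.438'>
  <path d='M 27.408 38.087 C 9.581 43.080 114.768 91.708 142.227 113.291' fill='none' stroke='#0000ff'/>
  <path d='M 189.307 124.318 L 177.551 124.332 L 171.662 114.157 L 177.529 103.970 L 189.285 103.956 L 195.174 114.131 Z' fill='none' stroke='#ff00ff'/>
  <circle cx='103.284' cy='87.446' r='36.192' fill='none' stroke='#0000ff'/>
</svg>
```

Since the viewBox matches the mm dimensions, user units are millimetres directly. The only transform is the Y-flip y_m = 140.438 − y_svg.

Shape 1 is a cubic bezier drawn with `<path>`. Its stroke #0000ff means cut at S807, F1533. After flipping Y the toolpath is (27.408,102.351) → (33.966,91.529) → (67.835,70.970) → (110.195,47.301) → (142.227,27.147).

Shape 2 is a regular polygon drawn with `<path>`. Its stroke #ff00ff means score at S500, F1903. After flipping Y the toolpath is (189.307,16.120) → (177.551,16.106) → (171.662,26.281) → (177.529,36.468) → (189.285,36.482) → (195.174,26.307) → (189.307,16.120), returning to the start.

Shape 3 is a circle drawn with `<circle>`. Its stroke #0000ff means cut at S807, F1533. After flipping Y the toolpath is (139.476,52.992) → (128.876,78.584) → (103.284,89.184) → (77.692,78.584) → (67.092,52.992) → (77.692,27.400) → (103.284,16.800) → (128.876,27.400) → (139.476,52.992), returning to the start.

(bCNC post)
(Date: synthetic)
G21
G90
G0 X27.408 Y102.351
M3 S807
G1 X33.966 Y91.529 F1533
G1 X67.835 Y70.970 F1533
G1 X110.195 Y47.301 F1533
G1 X142.227 Y27.147 F1533
M5
G0 X189.307 Y16.120
M3 S500
G1 X177.551 Y16.106 F1903
G1 X171.662 Y26.281 F1903
G1 X177.529 Y36.468 F1903
G1 X189.285 Y36.482 F1903
G1 X195.174 Y26.307 F1903
G1 X189.307 Y16.120 F1903
M5
G0 X139.476 Y52.992
M3 S807
G1 X128.876 Y78.584 F1533
G1 X103.284 Y89.184 F1533
G1 X77.692 Y78.584 F1533
G1 X67.092 Y52.992 F1533
G1 X77.692 Y27.400 F1533
G1 X103.284 Y16.800 F1533
G1 X128.876 Y27.400 F1533
G1 X139.476 Y52.992 F1533
M5
G0 X0.000 Y0.000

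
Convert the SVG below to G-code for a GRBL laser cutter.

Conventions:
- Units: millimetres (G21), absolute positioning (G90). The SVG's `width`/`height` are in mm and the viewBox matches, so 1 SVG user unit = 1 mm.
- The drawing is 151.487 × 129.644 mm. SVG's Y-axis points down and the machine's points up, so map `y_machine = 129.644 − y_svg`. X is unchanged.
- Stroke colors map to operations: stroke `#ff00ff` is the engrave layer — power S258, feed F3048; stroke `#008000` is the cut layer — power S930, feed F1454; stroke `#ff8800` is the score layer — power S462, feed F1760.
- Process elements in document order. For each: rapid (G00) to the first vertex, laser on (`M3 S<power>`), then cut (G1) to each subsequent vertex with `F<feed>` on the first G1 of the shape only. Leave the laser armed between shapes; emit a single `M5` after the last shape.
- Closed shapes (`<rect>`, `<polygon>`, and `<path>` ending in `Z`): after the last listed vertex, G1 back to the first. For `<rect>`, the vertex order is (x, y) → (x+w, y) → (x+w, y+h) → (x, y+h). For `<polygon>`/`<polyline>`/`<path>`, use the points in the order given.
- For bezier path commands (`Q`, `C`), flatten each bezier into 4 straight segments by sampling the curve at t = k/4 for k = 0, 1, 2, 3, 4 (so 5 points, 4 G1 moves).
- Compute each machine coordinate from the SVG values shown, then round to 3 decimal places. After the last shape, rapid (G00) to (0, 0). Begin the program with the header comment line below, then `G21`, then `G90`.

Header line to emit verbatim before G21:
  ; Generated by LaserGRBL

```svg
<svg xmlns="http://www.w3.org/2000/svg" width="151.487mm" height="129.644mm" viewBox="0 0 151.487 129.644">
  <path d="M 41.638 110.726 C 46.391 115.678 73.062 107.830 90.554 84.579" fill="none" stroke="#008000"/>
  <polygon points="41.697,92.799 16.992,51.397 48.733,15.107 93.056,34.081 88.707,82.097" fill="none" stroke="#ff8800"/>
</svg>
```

viewBox `0 0 151.487 129.644` with mm width/height → 1 unit = 1 mm. Flip: y_m = 129.644 − y_svg.

**Shape 1** — `<path>` cubic bezier, stroke `#008000` → cut (S930, F1454). Control points (SVG): P0=(41.638,110.726), P1=(46.391,115.678), P2=(73.062,107.830), P3=(90.554,84.579); sampled at t=k/4. Machine vertices: (41.638,18.918) → (48.826,17.645) → (61.319,21.415) → (76.200,30.474) → (90.554,45.065). Open path.

**Shape 2** — `<polygon>` regular polygon, stroke `#ff8800` → score (S462, F1760). Machine vertices: (41.697,36.845) → (16.992,78.247) → (48.733,114.537) → (93.056,95.563) → (88.707,47.547) → (41.697,36.845). Closed: final G1 returns to the first vertex.

; Generated by LaserGRBL
G21
G90
G00 X41.638 Y18.918
M3 S930
G1 X48.826 Y17.645 F1454
G1 X61.319 Y21.415
G1 X76.200 Y30.474
G1 X90.554 Y45.065
G00 X41.697 Y36.845
M3 S462
G1 X16.992 Y78.247 F1760
G1 X48.733 Y114.537
G1 X93.056 Y95.563
G1 X88.707 Y47.547
G1 X41.697 Y36.845
M5
G00 X0.000 Y0.000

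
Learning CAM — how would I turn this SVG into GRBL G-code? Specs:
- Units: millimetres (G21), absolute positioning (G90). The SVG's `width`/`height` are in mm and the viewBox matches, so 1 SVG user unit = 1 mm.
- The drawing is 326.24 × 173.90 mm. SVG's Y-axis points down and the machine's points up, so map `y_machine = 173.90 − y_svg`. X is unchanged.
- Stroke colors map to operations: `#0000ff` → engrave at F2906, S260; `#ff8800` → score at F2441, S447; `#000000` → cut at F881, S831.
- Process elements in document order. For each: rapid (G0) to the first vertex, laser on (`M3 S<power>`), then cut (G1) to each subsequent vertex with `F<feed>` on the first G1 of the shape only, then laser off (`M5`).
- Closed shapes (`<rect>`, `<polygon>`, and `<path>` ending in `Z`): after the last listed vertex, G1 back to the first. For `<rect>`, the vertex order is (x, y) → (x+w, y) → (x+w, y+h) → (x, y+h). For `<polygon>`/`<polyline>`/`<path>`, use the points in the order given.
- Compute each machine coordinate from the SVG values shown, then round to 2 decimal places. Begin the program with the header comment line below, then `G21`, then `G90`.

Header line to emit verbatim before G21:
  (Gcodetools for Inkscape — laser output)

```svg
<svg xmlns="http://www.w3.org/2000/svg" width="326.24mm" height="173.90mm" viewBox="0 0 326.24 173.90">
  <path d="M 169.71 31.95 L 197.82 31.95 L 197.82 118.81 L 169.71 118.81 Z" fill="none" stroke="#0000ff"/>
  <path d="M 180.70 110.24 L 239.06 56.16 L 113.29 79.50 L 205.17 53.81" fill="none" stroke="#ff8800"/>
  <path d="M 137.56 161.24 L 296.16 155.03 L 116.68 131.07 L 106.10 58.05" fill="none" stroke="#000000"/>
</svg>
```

(Gcodetools for Inkscape — laser output)
G21
G90
G0 X169.71 Y141.95
M3 S260
G1 X197.82 Y141.95 F2906
G1 X197.82 Y55.09
G1 X169.71 Y55.09
G1 X169.71 Y141.95
M5
G0 X180.70 Y63.66
M3 S447
G1 X239.06 Y117.74 F2441
G1 X113.29 Y94.40
G1 X205.17 Y120.09
M5
G0 X137.56 Y12.66
M3 S831
G1 X296.16 Y18.87 F881
G1 X116.68 Y42.83
G1 X106.10 Y115.85
M5

Since the viewBox matches the mm dimensions, user units are millimetres directly. The only transform is the Y-flip y_m = 173.90 − y_svg.

Shape 1 is a rectangle drawn with `<path>`. Its stroke #0000ff means engrave at S260, F2906. After flipping Y the toolpath is (169.71,141.95) → (197.82,141.95) → (197.82,55.09) → (169.71,55.09) → (169.71,141.95), returning to the start.

Shape 2 is a open polyline drawn with `<path>`. Its stroke #ff8800 means score at S447, F2441. After flipping Y the toolpath is (180.70,63.66) → (239.06,117.74) → (113.29,94.40) → (205.17,120.09).

Shape 3 is a open polyline drawn with `<path>`. Its stroke #000000 means cut at S831, F881. After flipping Y the toolpath is (137.56,12.66) → (296.16,18.87) → (116.68,42.83) → (106.10,115.85).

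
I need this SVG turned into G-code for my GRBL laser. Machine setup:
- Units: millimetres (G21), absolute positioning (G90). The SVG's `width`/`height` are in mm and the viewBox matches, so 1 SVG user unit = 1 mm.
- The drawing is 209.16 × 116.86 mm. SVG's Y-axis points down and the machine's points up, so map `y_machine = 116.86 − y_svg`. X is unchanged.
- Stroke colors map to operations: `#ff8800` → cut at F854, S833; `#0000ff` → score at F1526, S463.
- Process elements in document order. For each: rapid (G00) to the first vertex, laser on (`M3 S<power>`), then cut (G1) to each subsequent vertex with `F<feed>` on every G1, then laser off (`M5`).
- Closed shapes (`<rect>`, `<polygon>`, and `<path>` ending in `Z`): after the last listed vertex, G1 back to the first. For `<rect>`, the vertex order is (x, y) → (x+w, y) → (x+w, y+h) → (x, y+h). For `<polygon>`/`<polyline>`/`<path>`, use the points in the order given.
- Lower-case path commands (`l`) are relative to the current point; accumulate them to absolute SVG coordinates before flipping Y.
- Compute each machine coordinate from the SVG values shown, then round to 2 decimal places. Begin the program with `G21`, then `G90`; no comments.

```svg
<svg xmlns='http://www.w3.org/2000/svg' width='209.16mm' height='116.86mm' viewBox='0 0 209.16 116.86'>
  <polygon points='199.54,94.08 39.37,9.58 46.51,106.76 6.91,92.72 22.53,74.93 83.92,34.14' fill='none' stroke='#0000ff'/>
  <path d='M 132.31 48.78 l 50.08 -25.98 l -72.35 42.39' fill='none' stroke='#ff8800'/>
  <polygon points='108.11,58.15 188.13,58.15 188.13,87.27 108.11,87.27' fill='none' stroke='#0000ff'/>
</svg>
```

G21
G90
G00 X199.54 Y22.78
M3 S463
G1 X39.37 Y107.28 F1526
G1 X46.51 Y10.10 F1526
G1 X6.91 Y24.14 F1526
G1 X22.53 Y41.93 F1526
G1 X83.92 Y82.72 F1526
G1 X199.54 Y22.78 F1526
M5
G00 X132.31 Y68.08
M3 S833
G1 X182.39 Y94.06 F854
G1 X110.04 Y51.67 F854
M5
G00 X108.11 Y58.71
M3 S463
G1 X188.13 Y58.71 F1526
G1 X188.13 Y29.59 F1526
G1 X108.11 Y29.59 F1526
G1 X108.11 Y58.71 F1526
M5

1 u = 1 mm; y_m = 116.86 − y.

[1] `<polygon>` closed polygon, #0000ff→score S463 F1526: (199.54,22.78) → (39.37,107.28) → (46.51,10.10) → (6.91,24.14) → (22.53,41.93) → (83.92,82.72) → (199.54,22.78) (closed)

[2] `<path>` open polyline, #ff8800→cut S833 F854: (132.31,68.08) → (182.39,94.06) → (110.04,51.67)

[3] `<polygon>` rectangle, #0000ff→score S463 F1526: (108.11,58.71) → (188.13,58.71) → (188.13,29.59) → (108.11,29.59) → (108.11,58.71) (closed)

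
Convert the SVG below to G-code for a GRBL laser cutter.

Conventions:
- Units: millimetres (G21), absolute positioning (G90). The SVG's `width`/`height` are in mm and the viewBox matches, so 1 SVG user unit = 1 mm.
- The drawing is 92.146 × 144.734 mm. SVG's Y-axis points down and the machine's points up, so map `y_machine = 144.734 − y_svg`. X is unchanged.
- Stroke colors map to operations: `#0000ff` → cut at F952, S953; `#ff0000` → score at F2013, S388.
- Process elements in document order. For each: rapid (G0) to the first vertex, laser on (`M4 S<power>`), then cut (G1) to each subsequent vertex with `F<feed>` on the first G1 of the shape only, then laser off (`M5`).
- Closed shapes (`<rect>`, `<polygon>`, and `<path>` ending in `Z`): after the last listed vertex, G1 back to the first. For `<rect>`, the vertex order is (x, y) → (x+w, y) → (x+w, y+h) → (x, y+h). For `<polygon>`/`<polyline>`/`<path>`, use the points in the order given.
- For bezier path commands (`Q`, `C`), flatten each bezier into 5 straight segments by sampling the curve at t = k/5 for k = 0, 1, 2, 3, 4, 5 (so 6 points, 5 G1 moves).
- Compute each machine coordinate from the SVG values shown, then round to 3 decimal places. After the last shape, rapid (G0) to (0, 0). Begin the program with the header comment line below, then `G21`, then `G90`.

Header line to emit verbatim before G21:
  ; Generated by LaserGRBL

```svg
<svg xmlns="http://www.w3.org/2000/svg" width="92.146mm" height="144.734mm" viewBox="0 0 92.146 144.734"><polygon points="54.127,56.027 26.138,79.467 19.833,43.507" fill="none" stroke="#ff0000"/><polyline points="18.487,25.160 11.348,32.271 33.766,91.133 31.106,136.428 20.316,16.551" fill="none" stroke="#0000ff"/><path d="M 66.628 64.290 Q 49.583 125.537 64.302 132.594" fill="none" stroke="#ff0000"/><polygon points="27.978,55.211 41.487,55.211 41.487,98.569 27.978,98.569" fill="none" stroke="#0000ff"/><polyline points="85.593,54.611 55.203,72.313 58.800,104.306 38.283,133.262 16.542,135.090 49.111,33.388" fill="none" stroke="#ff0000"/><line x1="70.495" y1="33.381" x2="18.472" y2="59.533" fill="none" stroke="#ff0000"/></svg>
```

; Generated by LaserGRBL
G21
G90
G0 X54.127 Y88.707
M4 S388
G1 X26.138 Y65.267 F2013
G1 X19.833 Y101.227
G1 X54.127 Y88.707
M5
G0 X18.487 Y119.574
M4 S953
G1 X11.348 Y112.463 F952
G1 X33.766 Y53.601
G1 X31.106 Y8.306
G1 X20.316 Y128.183
M5
G0 X66.628 Y80.444
M4 S388
G1 X61.081 Y58.113 F2013
G1 X58.074 Y40.117
G1 X57.609 Y26.456
G1 X59.685 Y17.130
G1 X64.302 Y12.140
M5
G0 X27.978 Y89.523
M4 S953
G1 X41.487 Y89.523 F952
G1 X41.487 Y46.165
G1 X27.978 Y46.165
G1 X27.978 Y89.523
M5
G0 X85.593 Y90.123
M4 S388
G1 X55.203 Y72.421 F2013
G1 X58.800 Y40.428
G1 X38.283 Y11.472
G1 X16.542 Y9.644
G1 X49.111 Y111.346
M5
G0 X70.495 Y111.353
M4 S388
G1 X18.472 Y85.201 F2013
M5
G0 X0.000 Y0.000

Since the viewBox matches the mm dimensions, user units are millimetres directly. The only transform is the Y-flip y_m = 144.734 − y_svg.

Shape 1 is a regular polygon drawn with `<polygon>`. Its stroke #ff0000 means score at S388, F2013. After flipping Y the toolpath is (54.127,88.707) → (26.138,65.267) → (19.833,101.227) → (54.127,88.707), returning to the start.

Shape 2 is a open polyline drawn with `<polyline>`. Its stroke #0000ff means cut at S953, F952. After flipping Y the toolpath is (18.487,119.574) → (11.348,112.463) → (33.766,53.601) → (31.106,8.306) → (20.316,128.183).

Shape 3 is a quadratic bezier drawn with `<path>`. Its stroke #ff0000 means score at S388, F2013. After flipping Y the toolpath is (66.628,80.444) → (61.081,58.113) → (58.074,40.117) → (57.609,26.456) → (59.685,17.130) → (64.302,12.140).

Shape 4 is a rectangle drawn with `<polygon>`. Its stroke #0000ff means cut at S953, F952. After flipping Y the toolpath is (27.978,89.523) → (41.487,89.523) → (41.487,46.165) → (27.978,46.165) → (27.978,89.523), returning to the start.

Shape 5 is a open polyline drawn with `<polyline>`. Its stroke #ff0000 means score at S388, F2013. After flipping Y the toolpath is (85.593,90.123) → (55.203,72.421) → (58.800,40.428) → (38.283,11.472) → (16.542,9.644) → (49.111,111.346).

Shape 6 is a line segment drawn with `<line>`. Its stroke #ff0000 means score at S388, F2013. After flipping Y the toolpath is (70.495,111.353) → (18.472,85.201).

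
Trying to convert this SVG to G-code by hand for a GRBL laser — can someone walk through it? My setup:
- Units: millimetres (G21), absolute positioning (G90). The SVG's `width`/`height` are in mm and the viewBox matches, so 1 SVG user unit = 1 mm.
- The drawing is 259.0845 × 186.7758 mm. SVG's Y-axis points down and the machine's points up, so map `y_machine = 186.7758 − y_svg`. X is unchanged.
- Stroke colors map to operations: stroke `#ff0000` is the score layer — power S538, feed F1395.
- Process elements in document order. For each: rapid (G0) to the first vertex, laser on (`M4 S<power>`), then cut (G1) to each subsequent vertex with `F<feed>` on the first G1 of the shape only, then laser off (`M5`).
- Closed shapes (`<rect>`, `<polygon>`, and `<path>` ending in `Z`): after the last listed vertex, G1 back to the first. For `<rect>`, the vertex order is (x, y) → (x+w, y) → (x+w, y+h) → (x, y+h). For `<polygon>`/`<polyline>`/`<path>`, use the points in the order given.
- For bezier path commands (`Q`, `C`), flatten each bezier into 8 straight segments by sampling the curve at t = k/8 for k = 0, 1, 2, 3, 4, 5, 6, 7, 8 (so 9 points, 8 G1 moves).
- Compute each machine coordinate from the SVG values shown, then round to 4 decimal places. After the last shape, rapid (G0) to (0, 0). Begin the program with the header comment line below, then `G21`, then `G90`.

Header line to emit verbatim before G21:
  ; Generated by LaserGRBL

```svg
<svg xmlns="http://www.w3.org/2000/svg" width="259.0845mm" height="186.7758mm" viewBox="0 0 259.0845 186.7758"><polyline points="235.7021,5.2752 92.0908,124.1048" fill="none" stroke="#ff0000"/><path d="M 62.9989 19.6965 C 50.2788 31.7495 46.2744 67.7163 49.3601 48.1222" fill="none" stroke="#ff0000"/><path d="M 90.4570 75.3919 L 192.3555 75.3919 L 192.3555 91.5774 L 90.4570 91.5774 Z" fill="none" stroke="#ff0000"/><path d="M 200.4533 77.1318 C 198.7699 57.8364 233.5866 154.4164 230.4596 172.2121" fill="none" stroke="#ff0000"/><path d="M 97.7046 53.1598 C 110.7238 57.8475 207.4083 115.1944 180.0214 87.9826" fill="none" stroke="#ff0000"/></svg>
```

; Generated by LaserGRBL
G21
G90
G0 X235.7021 Y181.5006
M4 S538
G1 X92.0908 Y62.6710 F1395
M5
G0 X62.9989 Y167.0793
M4 S538
G1 X58.6342 Y161.5937 F1395
G1 X55.0676 Y154.7975
G1 X52.2800 Y147.6221
G1 X50.2523 Y140.9988
G1 X48.9655 Y135.8589
G1 X48.4006 Y133.1339
G1 X48.5385 Y133.7550
G1 X49.3601 Y138.6536
M5
G0 X90.4570 Y111.3839
M4 S538
G1 X192.3555 Y111.3839 F1395
G1 X192.3555 Y95.1984
G1 X90.4570 Y95.1984
G1 X90.4570 Y111.3839
M5
G0 X200.4533 Y109.6440
M4 S538
G1 X201.3876 Y111.8283 F1395
G1 X204.8713 Y105.4305
G1 X210.0322 Y92.7316
G1 X215.9978 Y76.0130
G1 X221.8957 Y57.5557
G1 X226.8536 Y39.6410
G1 X229.9990 Y24.5499
G1 X230.4596 Y14.5637
M5
G0 X97.7046 Y133.6160
M4 S538
G1 X106.1029 Y129.6577 F1395
G1 X119.9104 Y122.3707
G1 X136.6926 Y113.3628
G1 X154.0153 Y104.2423
G1 X169.4439 Y96.6170
G1 X180.5441 Y92.0951
G1 X184.8814 Y92.2845
G1 X180.0214 Y98.7932
M5
G0 X0.0000 Y0.0000

Since the viewBox matches the mm dimensions, user units are millimetres directly. The only transform is the Y-flip y_m = 186.7758 − y_svg.

Shape 1 is a line segment drawn with `<polyline>`. Its stroke #ff0000 means score at S538, F1395. After flipping Y the toolpath is (235.7021,181.5006) → (92.0908,62.6710).

Shape 2 is a cubic bezier drawn with `<path>`. Its stroke #ff0000 means score at S538, F1395. After flipping Y the toolpath is (62.9989,167.0793) → (58.6342,161.5937) → (55.0676,154.7975) → (52.2800,147.6221) → (50.2523,140.9988) → (48.9655,135.8589) → (48.4006,133.1339) → (48.5385,133.7550) → (49.3601,138.6536).

Shape 3 is a rectangle drawn with `<path>`. Its stroke #ff0000 means score at S538, F1395. After flipping Y the toolpath is (90.4570,111.3839) → (192.3555,111.3839) → (192.3555,95.1984) → (90.4570,95.1984) → (90.4570,111.3839), returning to the start.

Shape 4 is a cubic bezier drawn with `<path>`. Its stroke #ff0000 means score at S538, F1395. After flipping Y the toolpath is (200.4533,109.6440) → (201.3876,111.8283) → (204.8713,105.4305) → (210.0322,92.7316) → (215.9978,76.0130) → (221.8957,57.5557) → (226.8536,39.6410) → (229.9990,24.5499) → (230.4596,14.5637).

Shape 5 is a cubic bezier drawn with `<path>`. Its stroke #ff0000 means score at S538, F1395. After flipping Y the toolpath is (97.7046,133.6160) → (106.1029,129.6577) → (119.9104,122.3707) → (136.6926,113.3628) → (154.0153,104.2423) → (169.4439,96.6170) → (180.5441,92.0951) → (184.8814,92.2845) → (180.0214,98.7932).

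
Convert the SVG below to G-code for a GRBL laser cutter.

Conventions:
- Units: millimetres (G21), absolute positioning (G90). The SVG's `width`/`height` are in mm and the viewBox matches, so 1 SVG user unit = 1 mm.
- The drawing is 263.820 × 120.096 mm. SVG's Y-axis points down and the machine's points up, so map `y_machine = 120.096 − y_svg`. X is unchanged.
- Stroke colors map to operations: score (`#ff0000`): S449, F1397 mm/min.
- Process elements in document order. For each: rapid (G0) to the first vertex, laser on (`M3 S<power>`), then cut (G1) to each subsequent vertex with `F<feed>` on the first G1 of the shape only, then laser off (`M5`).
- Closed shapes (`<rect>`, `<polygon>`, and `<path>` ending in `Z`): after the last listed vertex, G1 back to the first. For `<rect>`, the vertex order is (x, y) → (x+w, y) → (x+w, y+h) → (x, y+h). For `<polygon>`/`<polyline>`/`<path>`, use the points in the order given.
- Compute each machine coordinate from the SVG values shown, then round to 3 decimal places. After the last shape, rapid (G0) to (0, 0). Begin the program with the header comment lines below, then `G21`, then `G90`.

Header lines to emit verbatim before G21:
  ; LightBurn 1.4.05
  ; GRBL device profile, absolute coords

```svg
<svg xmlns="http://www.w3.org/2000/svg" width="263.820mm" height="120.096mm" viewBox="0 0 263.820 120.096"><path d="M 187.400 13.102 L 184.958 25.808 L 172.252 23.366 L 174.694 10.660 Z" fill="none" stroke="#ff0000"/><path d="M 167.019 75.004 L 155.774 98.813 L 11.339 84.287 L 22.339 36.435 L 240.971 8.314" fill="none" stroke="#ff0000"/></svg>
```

; LightBurn 1.4.05
; GRBL device profile, absolute coords
G21
G90
G0 X187.400 Y106.994
M3 S449
G1 X184.958 Y94.288 F1397
G1 X172.252 Y96.730
G1 X174.694 Y109.436
G1 X187.400 Y106.994
M5
G0 X167.019 Y45.092
M3 S449
G1 X155.774 Y21.283 F1397
G1 X11.339 Y35.809
G1 X22.339 Y83.661
G1 X240.971 Y111.782
M5
G0 X0.000 Y0.000

1 u = 1 mm; y_m = 120.096 − y.

[1] `<path>` regular polygon, #ff0000→score S449 F1397: (187.400,106.994) → (184.958,94.288) → (172.252,96.730) → (174.694,109.436) → (187.400,106.994) (closed)

[2] `<path>` open polyline, #ff0000→score S449 F1397: (167.019,45.092) → (155.774,21.283) → (11.339,35.809) → (22.339,83.661) → (240.971,111.782)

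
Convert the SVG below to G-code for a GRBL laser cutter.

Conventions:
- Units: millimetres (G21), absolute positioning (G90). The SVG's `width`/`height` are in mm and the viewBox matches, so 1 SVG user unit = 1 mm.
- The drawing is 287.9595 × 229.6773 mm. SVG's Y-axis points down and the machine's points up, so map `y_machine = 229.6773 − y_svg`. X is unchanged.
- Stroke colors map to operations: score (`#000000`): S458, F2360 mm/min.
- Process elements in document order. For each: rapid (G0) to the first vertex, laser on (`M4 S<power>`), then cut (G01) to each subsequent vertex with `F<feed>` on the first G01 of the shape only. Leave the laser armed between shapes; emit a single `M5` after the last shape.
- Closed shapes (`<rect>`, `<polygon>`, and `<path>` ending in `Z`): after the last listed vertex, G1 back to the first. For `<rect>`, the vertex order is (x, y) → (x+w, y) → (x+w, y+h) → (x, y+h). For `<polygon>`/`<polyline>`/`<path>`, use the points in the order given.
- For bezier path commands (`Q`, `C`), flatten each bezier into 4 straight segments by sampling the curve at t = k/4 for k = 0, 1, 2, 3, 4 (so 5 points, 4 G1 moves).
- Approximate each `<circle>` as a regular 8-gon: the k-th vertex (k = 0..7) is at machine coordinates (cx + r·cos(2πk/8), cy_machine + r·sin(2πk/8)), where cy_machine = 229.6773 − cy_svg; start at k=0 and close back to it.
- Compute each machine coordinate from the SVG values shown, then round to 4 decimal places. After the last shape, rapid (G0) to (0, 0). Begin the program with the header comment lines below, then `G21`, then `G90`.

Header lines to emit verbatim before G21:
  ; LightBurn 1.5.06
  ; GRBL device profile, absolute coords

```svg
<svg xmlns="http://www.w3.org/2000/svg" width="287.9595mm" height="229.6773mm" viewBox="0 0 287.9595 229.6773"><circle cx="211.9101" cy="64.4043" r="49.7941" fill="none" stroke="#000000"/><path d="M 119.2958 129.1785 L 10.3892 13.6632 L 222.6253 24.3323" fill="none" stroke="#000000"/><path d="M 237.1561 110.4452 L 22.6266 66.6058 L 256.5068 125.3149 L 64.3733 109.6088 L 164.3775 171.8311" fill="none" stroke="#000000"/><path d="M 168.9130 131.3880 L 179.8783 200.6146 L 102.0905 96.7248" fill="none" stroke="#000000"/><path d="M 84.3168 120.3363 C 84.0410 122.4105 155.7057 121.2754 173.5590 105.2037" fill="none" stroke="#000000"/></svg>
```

; LightBurn 1.5.06
; GRBL device profile, absolute coords
G21
G90
G0 X261.7042 Y165.2730
M4 S458
G01 X247.1198 Y200.4827 F2360
G01 X211.9101 Y215.0671
G01 X176.7004 Y200.4827
G01 X162.1160 Y165.2730
G01 X176.7004 Y130.0633
G01 X211.9101 Y115.4789
G01 X247.1198 Y130.0633
G01 X261.7042 Y165.2730
G0 X119.2958 Y100.4988
M4 S458
G01 X10.3892 Y216.0141 F2360
G01 X222.6253 Y205.3450
G0 X237.1561 Y119.2321
M4 S458
G01 X22.6266 Y163.0715 F2360
G01 X256.5068 Y104.3624
G01 X64.3733 Y120.0685
G01 X164.3775 Y57.8462
G0 X168.9130 Y98.2893
M4 S458
G01 X179.8783 Y29.0627 F2360
G01 X102.0905 Y132.9525
G0 X84.3168 Y109.3410
M4 S458
G01 X95.6339 Y108.5703 F2360
G01 X122.1395 Y110.1026
G01 X152.0443 Y115.0372
G01 X173.5590 Y124.4736
M5
G0 X0.0000 Y0.0000

1 u = 1 mm; y_m = 229.6773 − y.

[1] `<circle>` circle, #000000→score S458 F2360: (261.7042,165.2730) → (247.1198,200.4827) → (211.9101,215.0671) → (176.7004,200.4827) → (162.1160,165.2730) → (176.7004,130.0633) → (211.9101,115.4789) → (247.1198,130.0633) → (261.7042,165.2730) (closed)

[2] `<path>` open polyline, #000000→score S458 F2360: (119.2958,100.4988) → (10.3892,216.0141) → (222.6253,205.3450)

[3] `<path>` open polyline, #000000→score S458 F2360: (237.1561,119.2321) → (22.6266,163.0715) → (256.5068,104.3624) → (64.3733,120.0685) → (164.3775,57.8462)

[4] `<path>` open polyline, #000000→score S458 F2360: (168.9130,98.2893) → (179.8783,29.0627) → (102.0905,132.9525)

[5] `<path>` cubic bezier, #000000→score S458 F2360: (84.3168,109.3410) → (95.6339,108.5703) → (122.1395,110.1026) → (152.0443,115.0372) → (173.5590,124.4736)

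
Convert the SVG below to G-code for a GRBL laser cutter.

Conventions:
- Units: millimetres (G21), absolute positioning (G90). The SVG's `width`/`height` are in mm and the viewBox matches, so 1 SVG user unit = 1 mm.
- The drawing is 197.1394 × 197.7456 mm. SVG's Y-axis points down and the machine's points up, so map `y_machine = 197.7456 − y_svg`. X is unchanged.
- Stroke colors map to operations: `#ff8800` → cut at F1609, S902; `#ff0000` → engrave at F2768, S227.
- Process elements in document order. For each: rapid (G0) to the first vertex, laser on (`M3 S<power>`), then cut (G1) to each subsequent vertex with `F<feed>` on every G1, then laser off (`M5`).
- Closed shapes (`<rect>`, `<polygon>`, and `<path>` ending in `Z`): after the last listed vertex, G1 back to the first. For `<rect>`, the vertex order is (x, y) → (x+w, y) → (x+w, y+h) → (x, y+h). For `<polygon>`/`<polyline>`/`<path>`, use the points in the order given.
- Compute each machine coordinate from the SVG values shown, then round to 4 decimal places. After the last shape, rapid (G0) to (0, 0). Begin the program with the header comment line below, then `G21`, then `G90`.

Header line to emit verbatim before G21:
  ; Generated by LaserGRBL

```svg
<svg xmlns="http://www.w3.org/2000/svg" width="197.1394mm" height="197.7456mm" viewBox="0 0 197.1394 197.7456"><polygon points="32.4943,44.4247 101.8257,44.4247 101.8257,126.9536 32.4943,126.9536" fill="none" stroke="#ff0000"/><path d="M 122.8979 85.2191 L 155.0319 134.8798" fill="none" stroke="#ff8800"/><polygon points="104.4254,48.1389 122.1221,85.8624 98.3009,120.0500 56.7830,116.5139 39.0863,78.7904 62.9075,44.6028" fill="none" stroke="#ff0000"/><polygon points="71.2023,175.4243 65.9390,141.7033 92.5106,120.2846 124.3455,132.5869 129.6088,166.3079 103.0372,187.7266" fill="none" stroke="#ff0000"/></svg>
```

Since the viewBox matches the mm dimensions, user units are millimetres directly. The only transform is the Y-flip y_m = 197.7456 − y_svg.

Shape 1 is a rectangle drawn with `<polygon>`. Its stroke #ff0000 means engrave at S227, F2768. After flipping Y the toolpath is (32.4943,153.3209) → (101.8257,153.3209) → (101.8257,70.7920) → (32.4943,70.7920) → (32.4943,153.3209), returning to the start.

Shape 2 is a line segment drawn with `<path>`. Its stroke #ff8800 means cut at S902, F1609. After flipping Y the toolpath is (122.8979,112.5265) → (155.0319,62.8658).

Shape 3 is a regular polygon drawn with `<polygon>`. Its stroke #ff0000 means engrave at S227, F2768. After flipping Y the toolpath is (104.4254,149.6067) → (122.1221,111.8832) → (98.3009,77.6956) → (56.7830,81.2317) → (39.0863,118.9552) → (62.9075,153.1428) → (104.4254,149.6067), returning to the start.

Shape 4 is a regular polygon drawn with `<polygon>`. Its stroke #ff0000 means engrave at S227, F2768. After flipping Y the toolpath is (71.2023,22.3213) → (65.9390,56.0423) → (92.5106,77.4610) → (124.3455,65.1587) → (129.6088,31.4377) → (103.0372,10.0190) → (71.2023,22.3213), returning to the start.

; Generated by LaserGRBL
G21
G90
G0 X32.4943 Y153.3209
M3 S227
G1 X101.8257 Y153.3209 F2768
G1 X101.8257 Y70.7920 F2768
G1 X32.4943 Y70.7920 F2768
G1 X32.4943 Y153.3209 F2768
M5
G0 X122.8979 Y112.5265
M3 S902
G1 X155.0319 Y62.8658 F1609
M5
G0 X104.4254 Y149.6067
M3 S227
G1 X122.1221 Y111.8832 F2768
G1 X98.3009 Y77.6956 F2768
G1 X56.7830 Y81.2317 F2768
G1 X39.0863 Y118.9552 F2768
G1 X62.9075 Y153.1428 F2768
G1 X104.4254 Y149.6067 F2768
M5
G0 X71.2023 Y22.3213
M3 S227
G1 X65.9390 Y56.0423 F2768
G1 X92.5106 Y77.4610 F2768
G1 X124.3455 Y65.1587 F2768
G1 X129.6088 Y31.4377 F2768
G1 X103.0372 Y10.0190 F2768
G1 X71.2023 Y22.3213 F2768
M5
G0 X0.0000 Y0.0000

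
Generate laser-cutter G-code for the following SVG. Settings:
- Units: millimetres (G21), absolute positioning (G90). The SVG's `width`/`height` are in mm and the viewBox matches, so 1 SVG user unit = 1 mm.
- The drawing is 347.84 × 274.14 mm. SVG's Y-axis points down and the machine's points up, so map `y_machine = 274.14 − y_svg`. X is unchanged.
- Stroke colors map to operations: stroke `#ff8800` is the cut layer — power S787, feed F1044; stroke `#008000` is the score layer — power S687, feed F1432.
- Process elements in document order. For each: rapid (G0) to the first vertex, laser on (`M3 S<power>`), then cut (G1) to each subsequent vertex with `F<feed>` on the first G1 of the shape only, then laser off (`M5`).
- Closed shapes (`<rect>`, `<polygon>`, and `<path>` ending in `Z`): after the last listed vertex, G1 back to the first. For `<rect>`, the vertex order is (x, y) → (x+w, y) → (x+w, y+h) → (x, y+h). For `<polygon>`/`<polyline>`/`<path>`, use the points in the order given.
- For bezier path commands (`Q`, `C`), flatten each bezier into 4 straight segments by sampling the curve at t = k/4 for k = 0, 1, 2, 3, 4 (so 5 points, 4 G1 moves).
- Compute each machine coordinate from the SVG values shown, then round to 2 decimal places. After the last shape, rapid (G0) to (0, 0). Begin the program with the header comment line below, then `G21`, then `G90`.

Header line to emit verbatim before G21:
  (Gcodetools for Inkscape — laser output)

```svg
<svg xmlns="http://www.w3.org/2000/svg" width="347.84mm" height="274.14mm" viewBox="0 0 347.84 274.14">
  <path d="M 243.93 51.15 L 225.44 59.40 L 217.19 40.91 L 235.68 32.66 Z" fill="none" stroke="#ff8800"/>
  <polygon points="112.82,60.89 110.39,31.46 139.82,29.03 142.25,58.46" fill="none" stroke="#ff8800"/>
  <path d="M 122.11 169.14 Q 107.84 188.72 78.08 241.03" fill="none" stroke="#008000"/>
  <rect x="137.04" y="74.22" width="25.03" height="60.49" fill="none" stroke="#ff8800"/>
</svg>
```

viewBox `0 0 347.84 274.14` with mm width/height → 1 unit = 1 mm. Flip: y_m = 274.14 − y_svg.

**Shape 1** — `<path>` regular polygon, stroke `#ff8800` → cut (S787, F1044). Machine vertices: (243.93,222.99) → (225.44,214.74) → (217.19,233.23) → (235.68,241.48) → (243.93,222.99). Closed: final G1 returns to the first vertex.

**Shape 2** — `<polygon>` regular polygon, stroke `#ff8800` → cut (S787, F1044). Machine vertices: (112.82,213.25) → (110.39,242.68) → (139.82,245.11) → (142.25,215.68) → (112.82,213.25). Closed: final G1 returns to the first vertex.

**Shape 3** — `<path>` quadratic bezier, stroke `#008000` → score (S687, F1432). Control points (SVG): P0=(122.11,169.14), P1=(107.84,188.72), P2=(78.08,241.03); sampled at t=k/4. Machine vertices: (122.11,105.00) → (114.01,93.16) → (103.97,77.24) → (91.99,57.22) → (78.08,33.11). Open path.

**Shape 4** — `<rect>` rectangle, stroke `#ff8800` → cut (S787, F1044). Machine vertices: (137.04,199.92) → (162.07,199.92) → (162.07,139.43) → (137.04,139.43) → (137.04,199.92). Closed: final G1 returns to the first vertex.

(Gcodetools for Inkscape — laser output)
G21
G90
G0 X243.93 Y222.99
M3 S787
G1 X225.44 Y214.74 F1044
G1 X217.19 Y233.23
G1 X235.68 Y241.48
G1 X243.93 Y222.99
M5
G0 X112.82 Y213.25
M3 S787
G1 X110.39 Y242.68 F1044
G1 X139.82 Y245.11
G1 X142.25 Y215.68
G1 X112.82 Y213.25
M5
G0 X122.11 Y105.00
M3 S687
G1 X114.01 Y93.16 F1432
G1 X103.97 Y77.24
G1 X91.99 Y57.22
G1 X78.08 Y33.11
M5
G0 X137.04 Y199.92
M3 S787
G1 X162.07 Y199.92 F1044
G1 X162.07 Y139.43
G1 X137.04 Y139.43
G1 X137.04 Y199.92
M5
G0 X0.00 Y0.00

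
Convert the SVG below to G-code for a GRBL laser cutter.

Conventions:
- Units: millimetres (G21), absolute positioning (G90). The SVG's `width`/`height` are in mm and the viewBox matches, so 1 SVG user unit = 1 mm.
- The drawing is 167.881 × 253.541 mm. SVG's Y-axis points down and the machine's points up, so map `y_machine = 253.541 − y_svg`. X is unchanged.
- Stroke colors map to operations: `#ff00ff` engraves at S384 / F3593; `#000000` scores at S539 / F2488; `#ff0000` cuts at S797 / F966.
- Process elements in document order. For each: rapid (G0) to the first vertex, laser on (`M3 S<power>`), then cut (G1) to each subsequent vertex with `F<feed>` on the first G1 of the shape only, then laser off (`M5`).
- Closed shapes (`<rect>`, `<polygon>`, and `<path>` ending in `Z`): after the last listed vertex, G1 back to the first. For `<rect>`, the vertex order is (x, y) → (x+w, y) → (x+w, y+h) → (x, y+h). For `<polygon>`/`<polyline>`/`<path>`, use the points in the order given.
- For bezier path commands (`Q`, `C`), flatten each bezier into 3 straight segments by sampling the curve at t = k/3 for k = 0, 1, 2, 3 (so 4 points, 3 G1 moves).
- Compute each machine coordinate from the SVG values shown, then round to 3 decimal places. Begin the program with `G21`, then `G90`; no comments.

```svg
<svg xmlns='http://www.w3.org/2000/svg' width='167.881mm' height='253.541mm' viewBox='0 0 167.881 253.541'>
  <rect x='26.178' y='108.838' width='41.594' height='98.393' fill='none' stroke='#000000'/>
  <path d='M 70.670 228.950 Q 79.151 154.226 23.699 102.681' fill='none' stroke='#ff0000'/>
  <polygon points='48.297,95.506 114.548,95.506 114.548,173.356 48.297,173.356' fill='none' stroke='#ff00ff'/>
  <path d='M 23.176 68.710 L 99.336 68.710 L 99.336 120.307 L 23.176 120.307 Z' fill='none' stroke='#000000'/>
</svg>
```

G21
G90
G0 X26.178 Y144.703
M3 S539
G1 X67.772 Y144.703 F2488
G1 X67.772 Y46.310
G1 X26.178 Y46.310
G1 X26.178 Y144.703
M5
G0 X70.670 Y24.591
M3 S797
G1 X69.220 Y71.832 F966
G1 X53.563 Y113.921
G1 X23.699 Y150.860
M5
G0 X48.297 Y158.035
M3 S384
G1 X114.548 Y158.035 F3593
G1 X114.548 Y80.185
G1 X48.297 Y80.185
G1 X48.297 Y158.035
M5
G0 X23.176 Y184.831
M3 S539
G1 X99.336 Y184.831 F2488
G1 X99.336 Y133.234
G1 X23.176 Y133.234
G1 X23.176 Y184.831
M5

Since the viewBox matches the mm dimensions, user units are millimetres directly. The only transform is the Y-flip y_m = 253.541 − y_svg.

Shape 1 is a rectangle drawn with `<rect>`. Its stroke #000000 means score at S539, F2488. After flipping Y the toolpath is (26.178,144.703) → (67.772,144.703) → (67.772,46.310) → (26.178,46.310) → (26.178,144.703), returning to the start.

Shape 2 is a quadratic bezier drawn with `<path>`. Its stroke #ff0000 means cut at S797, F966. After flipping Y the toolpath is (70.670,24.591) → (69.220,71.832) → (53.563,113.921) → (23.699,150.860).

Shape 3 is a rectangle drawn with `<polygon>`. Its stroke #ff00ff means engrave at S384, F3593. After flipping Y the toolpath is (48.297,158.035) → (114.548,158.035) → (114.548,80.185) → (48.297,80.185) → (48.297,158.035), returning to the start.

Shape 4 is a rectangle drawn with `<path>`. Its stroke #000000 means score at S539, F2488. After flipping Y the toolpath is (23.176,184.831) → (99.336,184.831) → (99.336,133.234) → (23.176,133.234) → (23.176,184.831), returning to the start.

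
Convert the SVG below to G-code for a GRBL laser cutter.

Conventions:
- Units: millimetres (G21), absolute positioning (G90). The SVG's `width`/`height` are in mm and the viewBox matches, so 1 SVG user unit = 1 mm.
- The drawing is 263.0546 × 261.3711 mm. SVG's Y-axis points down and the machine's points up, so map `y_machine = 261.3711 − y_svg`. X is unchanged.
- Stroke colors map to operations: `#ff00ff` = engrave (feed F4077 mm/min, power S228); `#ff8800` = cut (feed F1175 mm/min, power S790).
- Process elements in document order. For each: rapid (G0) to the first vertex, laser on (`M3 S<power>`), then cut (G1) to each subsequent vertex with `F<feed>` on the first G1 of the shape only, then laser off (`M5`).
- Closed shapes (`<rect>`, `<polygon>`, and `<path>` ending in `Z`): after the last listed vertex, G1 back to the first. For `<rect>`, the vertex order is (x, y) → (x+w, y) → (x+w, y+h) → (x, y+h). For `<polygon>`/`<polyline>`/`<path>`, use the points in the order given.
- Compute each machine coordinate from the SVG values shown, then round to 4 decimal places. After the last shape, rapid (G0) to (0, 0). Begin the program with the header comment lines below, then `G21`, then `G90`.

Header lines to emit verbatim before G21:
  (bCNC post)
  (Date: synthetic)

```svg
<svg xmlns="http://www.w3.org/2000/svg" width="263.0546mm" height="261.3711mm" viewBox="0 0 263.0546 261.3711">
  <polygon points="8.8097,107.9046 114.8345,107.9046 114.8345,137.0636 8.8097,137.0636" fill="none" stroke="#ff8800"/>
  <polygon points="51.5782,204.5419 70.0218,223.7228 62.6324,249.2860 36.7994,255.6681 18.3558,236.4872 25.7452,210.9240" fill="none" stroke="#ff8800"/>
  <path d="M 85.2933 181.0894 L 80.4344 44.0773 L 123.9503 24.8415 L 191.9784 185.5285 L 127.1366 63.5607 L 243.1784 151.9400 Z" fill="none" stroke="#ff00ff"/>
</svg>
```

(bCNC post)
(Date: synthetic)
G21
G90
G0 X8.8097 Y153.4665
M3 S790
G1 X114.8345 Y153.4665 F1175
G1 X114.8345 Y124.3075
G1 X8.8097 Y124.3075
G1 X8.8097 Y153.4665
M5
G0 X51.5782 Y56.8292
M3 S790
G1 X70.0218 Y37.6483 F1175
G1 X62.6324 Y12.0851
G1 X36.7994 Y5.7030
G1 X18.3558 Y24.8839
G1 X25.7452 Y50.4471
G1 X51.5782 Y56.8292
M5
G0 X85.2933 Y80.2817
M3 S228
G1 X80.4344 Y217.2938 F4077
G1 X123.9503 Y236.5296
G1 X191.9784 Y75.8426
G1 X127.1366 Y197.8104
G1 X243.1784 Y109.4311
G1 X85.2933 Y80.2817
M5
G0 X0.0000 Y0.0000

1 u = 1 mm; y_m = 261.3711 − y.

[1] `<polygon>` rectangle, #ff8800→cut S790 F1175: (8.8097,153.4665) → (114.8345,153.4665) → (114.8345,124.3075) → (8.8097,124.3075) → (8.8097,153.4665) (closed)

[2] `<polygon>` regular polygon, #ff8800→cut S790 F1175: (51.5782,56.8292) → (70.0218,37.6483) → (62.6324,12.0851) → (36.7994,5.7030) → (18.3558,24.8839) → (25.7452,50.4471) → (51.5782,56.8292) (closed)

[3] `<path>` closed polygon, #ff00ff→engrave S228 F4077: (85.2933,80.2817) → (80.4344,217.2938) → (123.9503,236.5296) → (191.9784,75.8426) → (127.1366,197.8104) → (243.1784,109.4311) → (85.2933,80.2817) (closed)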